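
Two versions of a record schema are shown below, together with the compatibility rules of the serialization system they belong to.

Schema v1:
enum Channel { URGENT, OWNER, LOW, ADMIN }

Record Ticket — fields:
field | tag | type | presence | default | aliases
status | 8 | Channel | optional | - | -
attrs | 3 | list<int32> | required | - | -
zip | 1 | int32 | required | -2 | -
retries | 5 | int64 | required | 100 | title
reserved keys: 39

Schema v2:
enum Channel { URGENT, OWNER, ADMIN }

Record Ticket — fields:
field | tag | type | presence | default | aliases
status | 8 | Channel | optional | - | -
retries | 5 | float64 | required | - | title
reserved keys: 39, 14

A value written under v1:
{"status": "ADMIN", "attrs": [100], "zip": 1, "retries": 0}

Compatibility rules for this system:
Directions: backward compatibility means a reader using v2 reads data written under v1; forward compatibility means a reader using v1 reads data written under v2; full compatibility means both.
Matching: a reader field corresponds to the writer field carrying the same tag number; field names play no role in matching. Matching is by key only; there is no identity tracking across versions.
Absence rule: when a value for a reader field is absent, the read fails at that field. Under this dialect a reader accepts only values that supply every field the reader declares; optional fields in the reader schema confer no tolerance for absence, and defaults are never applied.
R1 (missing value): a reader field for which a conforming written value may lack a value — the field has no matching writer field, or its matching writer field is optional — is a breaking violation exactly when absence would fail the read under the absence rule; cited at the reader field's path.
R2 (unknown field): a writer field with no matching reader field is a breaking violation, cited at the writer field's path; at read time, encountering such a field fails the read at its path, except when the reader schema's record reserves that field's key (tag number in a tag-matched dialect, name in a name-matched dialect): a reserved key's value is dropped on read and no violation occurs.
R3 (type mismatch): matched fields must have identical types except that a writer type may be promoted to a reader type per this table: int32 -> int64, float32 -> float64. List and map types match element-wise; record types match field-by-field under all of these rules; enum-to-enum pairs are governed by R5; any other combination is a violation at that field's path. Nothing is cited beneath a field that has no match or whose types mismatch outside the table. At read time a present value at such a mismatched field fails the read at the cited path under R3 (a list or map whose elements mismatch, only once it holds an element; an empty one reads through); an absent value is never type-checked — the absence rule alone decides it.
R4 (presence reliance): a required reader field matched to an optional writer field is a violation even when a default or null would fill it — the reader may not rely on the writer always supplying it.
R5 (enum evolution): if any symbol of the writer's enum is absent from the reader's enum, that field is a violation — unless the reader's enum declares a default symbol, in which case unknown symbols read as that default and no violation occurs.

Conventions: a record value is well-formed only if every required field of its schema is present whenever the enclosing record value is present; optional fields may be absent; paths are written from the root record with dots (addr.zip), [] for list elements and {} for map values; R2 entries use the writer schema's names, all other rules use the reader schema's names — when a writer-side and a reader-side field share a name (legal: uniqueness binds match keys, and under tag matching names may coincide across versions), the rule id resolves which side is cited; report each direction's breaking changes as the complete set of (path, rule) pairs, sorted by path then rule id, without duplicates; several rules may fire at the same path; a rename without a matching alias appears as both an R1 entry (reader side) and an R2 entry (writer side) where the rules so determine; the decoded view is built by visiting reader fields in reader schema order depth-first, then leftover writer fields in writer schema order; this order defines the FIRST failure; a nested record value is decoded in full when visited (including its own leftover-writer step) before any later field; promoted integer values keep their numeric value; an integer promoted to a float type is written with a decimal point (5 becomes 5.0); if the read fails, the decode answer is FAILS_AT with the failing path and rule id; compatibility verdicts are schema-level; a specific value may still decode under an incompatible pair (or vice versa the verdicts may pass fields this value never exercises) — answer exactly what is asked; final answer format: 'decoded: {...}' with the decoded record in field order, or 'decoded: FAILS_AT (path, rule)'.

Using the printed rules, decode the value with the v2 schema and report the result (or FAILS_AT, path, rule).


decoded: FAILS_AT (retries, R3)

arrows below run writer -> reader for Ticket
migrating the Ticket value to v2:
  status := "ADMIN"
  read fails at retries under R3
  => FAILS_AT (retries, R3)
the other Ticket changes do not affect what is asked:
  removed field attrs from record Ticket -> schema-level compatibility only; this Ticket value's decode is unchanged
  removed field zip from record Ticket -> schema-level compatibility only; this Ticket value's decode is unchanged
  enum Channel (field status in record Ticket): symbol LOW removed -> schema-level compatibility only; this Ticket value's decode is unchanged


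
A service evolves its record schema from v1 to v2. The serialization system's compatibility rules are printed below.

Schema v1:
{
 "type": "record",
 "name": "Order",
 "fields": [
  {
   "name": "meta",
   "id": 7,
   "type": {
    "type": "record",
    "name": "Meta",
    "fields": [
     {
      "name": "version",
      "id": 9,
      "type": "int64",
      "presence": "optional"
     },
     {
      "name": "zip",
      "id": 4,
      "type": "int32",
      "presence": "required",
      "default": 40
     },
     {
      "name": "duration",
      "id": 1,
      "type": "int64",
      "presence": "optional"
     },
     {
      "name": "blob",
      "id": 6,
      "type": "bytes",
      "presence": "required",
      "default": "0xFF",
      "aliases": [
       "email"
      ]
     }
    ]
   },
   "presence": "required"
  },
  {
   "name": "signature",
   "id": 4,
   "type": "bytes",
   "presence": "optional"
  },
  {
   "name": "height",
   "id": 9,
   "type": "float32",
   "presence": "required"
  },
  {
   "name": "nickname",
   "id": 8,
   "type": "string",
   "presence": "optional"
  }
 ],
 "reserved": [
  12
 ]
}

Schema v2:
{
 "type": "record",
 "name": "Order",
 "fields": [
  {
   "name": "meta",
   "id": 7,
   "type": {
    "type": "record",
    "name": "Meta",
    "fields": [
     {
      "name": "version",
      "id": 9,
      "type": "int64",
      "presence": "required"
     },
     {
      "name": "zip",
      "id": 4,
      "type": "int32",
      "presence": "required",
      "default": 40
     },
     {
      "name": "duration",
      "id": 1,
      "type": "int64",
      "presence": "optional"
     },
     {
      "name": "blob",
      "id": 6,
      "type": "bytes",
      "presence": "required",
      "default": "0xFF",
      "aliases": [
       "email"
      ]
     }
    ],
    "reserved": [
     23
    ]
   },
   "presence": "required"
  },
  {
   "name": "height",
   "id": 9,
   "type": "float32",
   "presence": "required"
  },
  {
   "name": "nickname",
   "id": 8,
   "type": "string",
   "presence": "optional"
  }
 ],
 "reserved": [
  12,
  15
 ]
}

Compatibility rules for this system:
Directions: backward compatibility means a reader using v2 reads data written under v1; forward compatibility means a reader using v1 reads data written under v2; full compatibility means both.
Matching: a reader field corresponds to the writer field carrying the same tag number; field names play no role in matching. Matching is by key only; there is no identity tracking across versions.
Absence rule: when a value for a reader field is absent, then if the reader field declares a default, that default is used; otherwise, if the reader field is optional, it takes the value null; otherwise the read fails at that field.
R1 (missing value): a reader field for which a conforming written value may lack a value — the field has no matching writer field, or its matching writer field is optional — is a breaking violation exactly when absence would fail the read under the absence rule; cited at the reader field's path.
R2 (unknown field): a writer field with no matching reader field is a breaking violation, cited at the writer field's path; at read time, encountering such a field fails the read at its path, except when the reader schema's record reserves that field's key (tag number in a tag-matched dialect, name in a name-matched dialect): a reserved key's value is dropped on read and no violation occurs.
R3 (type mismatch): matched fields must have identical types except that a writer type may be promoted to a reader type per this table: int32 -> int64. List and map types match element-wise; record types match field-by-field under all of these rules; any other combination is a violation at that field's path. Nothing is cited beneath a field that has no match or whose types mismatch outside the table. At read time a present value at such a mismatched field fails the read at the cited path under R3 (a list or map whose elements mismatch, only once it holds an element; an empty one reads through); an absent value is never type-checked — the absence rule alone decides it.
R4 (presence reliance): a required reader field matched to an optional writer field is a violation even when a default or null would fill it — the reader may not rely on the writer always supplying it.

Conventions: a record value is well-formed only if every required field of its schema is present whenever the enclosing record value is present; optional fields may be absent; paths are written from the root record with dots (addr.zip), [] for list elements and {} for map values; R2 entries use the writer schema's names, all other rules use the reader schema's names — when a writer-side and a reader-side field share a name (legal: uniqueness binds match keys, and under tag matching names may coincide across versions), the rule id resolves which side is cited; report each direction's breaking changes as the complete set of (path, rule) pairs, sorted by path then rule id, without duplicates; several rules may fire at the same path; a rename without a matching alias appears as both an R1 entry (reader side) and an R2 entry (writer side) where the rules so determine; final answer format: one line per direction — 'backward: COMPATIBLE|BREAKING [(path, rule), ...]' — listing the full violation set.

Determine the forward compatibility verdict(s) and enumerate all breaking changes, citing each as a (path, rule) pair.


forward: COMPATIBLE []

the writer's type comes first in each Order pair
forward for Order (reader v1, writer v2):
  meta: Meta -> Meta, writer required; from meta
  no writer field matches reader signature
  height: float32 -> float32, writer required; from height
  nickname: string -> string, writer optional; from nickname
  meta.version: int64 -> int64, writer required; from meta.version
  meta.zip: int32 -> int32, writer required; from meta.zip
  meta.duration: int64 -> int64, writer optional; from meta.duration
  meta.blob: bytes -> bytes, writer required; from meta.blob
  nothing fires on Order: forward is COMPATIBLE
diffs on Order not affecting the asked answer:
  removed field signature from record Order -> its effect on Order is confined to the backward direction, not asked
  field version in record Meta: optional changed to required -> its effect on Order is confined to the backward direction, not asked


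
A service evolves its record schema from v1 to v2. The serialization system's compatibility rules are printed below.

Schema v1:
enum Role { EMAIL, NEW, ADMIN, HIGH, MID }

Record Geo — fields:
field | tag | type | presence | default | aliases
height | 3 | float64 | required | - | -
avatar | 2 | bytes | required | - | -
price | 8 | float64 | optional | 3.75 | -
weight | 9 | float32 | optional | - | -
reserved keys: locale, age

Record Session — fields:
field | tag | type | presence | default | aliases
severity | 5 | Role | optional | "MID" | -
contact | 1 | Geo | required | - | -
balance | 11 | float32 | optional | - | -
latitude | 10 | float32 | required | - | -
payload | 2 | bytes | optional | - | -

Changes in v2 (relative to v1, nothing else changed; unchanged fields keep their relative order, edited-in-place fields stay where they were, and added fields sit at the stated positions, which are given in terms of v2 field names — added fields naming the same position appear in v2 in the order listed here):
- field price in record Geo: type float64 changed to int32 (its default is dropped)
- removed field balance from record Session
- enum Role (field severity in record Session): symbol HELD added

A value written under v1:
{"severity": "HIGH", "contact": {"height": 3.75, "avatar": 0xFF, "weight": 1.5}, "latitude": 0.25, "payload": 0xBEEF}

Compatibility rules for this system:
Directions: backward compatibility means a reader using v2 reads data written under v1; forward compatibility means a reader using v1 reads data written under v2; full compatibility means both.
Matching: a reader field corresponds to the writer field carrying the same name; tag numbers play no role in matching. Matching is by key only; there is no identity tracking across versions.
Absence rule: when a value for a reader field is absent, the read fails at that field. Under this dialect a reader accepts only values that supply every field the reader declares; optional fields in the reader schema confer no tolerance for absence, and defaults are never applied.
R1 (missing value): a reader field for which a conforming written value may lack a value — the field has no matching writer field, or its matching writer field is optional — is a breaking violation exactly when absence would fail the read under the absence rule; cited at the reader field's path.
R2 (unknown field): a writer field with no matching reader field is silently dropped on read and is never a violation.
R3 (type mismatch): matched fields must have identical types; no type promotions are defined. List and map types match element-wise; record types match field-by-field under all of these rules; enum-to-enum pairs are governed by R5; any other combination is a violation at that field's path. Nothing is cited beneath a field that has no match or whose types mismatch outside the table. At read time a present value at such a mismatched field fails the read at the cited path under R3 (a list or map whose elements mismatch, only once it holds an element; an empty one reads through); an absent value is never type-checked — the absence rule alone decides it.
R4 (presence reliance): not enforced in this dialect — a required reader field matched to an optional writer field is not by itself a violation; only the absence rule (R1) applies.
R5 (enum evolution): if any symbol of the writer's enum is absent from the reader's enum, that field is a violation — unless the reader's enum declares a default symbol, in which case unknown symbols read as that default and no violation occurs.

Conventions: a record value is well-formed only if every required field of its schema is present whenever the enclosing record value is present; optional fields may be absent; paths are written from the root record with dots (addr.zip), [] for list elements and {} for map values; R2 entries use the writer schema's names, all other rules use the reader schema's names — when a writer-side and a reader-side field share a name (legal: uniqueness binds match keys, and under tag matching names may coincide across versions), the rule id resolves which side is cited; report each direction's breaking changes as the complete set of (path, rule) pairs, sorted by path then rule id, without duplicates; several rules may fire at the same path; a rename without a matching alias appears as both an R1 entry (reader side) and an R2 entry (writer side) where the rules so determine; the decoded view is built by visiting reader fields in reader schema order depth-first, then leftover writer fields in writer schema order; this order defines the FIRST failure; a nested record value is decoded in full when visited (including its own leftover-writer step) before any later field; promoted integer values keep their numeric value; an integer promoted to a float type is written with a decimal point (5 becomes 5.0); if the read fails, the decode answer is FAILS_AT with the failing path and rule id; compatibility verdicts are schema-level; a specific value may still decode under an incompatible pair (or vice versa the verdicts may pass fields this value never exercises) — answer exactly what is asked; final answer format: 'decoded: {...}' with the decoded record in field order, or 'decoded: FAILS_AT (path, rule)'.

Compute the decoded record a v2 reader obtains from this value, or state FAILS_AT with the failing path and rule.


each type pair in Session: writer, then reader
decode walk for Session under reader schema v2:
  severity := "HIGH"
  contact.height := 3.75
  contact.avatar := 0xFF
  read fails at contact.price under R1 (no fill)
  => FAILS_AT (contact.price, R1)
the rest of the Session diff is inert for this question:
  removed field balance from record Session -> shifts the Session verdicts, not this decode
  enum Role (field severity in record Session): symbol HELD added -> shifts the Session verdicts, not this decode

decoded: FAILS_AT (contact.price, R1)


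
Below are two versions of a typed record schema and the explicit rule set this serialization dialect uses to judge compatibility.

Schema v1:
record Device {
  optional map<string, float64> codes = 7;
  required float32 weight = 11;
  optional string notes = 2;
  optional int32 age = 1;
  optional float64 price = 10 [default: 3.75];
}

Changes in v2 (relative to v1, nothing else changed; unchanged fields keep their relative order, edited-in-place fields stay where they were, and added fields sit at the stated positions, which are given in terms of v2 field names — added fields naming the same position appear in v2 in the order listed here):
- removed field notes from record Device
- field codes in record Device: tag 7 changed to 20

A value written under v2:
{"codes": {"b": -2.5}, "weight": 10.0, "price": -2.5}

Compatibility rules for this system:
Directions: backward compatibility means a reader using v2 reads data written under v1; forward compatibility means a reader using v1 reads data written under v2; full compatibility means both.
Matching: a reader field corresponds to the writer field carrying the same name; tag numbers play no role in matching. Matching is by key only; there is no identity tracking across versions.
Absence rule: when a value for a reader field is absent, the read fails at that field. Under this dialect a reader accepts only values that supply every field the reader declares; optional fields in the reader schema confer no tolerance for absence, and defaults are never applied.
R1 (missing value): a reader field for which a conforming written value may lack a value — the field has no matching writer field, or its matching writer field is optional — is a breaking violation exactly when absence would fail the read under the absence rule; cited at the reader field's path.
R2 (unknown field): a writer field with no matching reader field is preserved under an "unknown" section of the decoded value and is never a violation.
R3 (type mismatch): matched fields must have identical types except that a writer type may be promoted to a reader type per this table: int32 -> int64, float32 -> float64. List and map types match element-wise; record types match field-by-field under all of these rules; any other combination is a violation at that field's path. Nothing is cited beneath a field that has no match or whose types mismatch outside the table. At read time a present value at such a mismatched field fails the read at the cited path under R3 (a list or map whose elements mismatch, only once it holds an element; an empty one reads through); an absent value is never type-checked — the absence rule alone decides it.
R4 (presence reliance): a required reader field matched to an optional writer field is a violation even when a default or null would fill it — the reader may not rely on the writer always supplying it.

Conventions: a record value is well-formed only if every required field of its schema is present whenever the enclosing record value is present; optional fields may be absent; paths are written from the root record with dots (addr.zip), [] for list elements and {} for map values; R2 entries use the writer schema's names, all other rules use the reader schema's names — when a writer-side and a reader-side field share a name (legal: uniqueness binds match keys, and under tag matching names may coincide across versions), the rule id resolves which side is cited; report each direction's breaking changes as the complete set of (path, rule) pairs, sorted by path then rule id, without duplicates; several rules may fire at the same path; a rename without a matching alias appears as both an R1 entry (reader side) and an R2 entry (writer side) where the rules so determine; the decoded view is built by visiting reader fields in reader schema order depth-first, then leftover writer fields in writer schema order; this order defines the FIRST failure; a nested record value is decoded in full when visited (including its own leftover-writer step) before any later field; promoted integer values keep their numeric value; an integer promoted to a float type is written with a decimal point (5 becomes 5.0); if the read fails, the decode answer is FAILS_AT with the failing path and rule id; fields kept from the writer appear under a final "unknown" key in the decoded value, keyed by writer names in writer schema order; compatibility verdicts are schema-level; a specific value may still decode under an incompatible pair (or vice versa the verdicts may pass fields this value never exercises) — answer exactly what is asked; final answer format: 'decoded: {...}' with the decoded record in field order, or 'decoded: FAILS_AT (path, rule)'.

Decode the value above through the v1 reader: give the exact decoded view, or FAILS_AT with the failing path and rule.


the writer's type comes first in each Device pair
decode walk for Device under reader schema v1:
  codes := {"b": -2.5}
  weight := 10.0
  read fails at notes under R1 (no fill)
  => FAILS_AT (notes, R1)
checking off the Device differences that do not matter here:
  field codes in record Device: tag 7 changed to 20 -> no rule fires on it and the decoded Device view is identical with or without it

decoded: FAILS_AT (notes, R1)


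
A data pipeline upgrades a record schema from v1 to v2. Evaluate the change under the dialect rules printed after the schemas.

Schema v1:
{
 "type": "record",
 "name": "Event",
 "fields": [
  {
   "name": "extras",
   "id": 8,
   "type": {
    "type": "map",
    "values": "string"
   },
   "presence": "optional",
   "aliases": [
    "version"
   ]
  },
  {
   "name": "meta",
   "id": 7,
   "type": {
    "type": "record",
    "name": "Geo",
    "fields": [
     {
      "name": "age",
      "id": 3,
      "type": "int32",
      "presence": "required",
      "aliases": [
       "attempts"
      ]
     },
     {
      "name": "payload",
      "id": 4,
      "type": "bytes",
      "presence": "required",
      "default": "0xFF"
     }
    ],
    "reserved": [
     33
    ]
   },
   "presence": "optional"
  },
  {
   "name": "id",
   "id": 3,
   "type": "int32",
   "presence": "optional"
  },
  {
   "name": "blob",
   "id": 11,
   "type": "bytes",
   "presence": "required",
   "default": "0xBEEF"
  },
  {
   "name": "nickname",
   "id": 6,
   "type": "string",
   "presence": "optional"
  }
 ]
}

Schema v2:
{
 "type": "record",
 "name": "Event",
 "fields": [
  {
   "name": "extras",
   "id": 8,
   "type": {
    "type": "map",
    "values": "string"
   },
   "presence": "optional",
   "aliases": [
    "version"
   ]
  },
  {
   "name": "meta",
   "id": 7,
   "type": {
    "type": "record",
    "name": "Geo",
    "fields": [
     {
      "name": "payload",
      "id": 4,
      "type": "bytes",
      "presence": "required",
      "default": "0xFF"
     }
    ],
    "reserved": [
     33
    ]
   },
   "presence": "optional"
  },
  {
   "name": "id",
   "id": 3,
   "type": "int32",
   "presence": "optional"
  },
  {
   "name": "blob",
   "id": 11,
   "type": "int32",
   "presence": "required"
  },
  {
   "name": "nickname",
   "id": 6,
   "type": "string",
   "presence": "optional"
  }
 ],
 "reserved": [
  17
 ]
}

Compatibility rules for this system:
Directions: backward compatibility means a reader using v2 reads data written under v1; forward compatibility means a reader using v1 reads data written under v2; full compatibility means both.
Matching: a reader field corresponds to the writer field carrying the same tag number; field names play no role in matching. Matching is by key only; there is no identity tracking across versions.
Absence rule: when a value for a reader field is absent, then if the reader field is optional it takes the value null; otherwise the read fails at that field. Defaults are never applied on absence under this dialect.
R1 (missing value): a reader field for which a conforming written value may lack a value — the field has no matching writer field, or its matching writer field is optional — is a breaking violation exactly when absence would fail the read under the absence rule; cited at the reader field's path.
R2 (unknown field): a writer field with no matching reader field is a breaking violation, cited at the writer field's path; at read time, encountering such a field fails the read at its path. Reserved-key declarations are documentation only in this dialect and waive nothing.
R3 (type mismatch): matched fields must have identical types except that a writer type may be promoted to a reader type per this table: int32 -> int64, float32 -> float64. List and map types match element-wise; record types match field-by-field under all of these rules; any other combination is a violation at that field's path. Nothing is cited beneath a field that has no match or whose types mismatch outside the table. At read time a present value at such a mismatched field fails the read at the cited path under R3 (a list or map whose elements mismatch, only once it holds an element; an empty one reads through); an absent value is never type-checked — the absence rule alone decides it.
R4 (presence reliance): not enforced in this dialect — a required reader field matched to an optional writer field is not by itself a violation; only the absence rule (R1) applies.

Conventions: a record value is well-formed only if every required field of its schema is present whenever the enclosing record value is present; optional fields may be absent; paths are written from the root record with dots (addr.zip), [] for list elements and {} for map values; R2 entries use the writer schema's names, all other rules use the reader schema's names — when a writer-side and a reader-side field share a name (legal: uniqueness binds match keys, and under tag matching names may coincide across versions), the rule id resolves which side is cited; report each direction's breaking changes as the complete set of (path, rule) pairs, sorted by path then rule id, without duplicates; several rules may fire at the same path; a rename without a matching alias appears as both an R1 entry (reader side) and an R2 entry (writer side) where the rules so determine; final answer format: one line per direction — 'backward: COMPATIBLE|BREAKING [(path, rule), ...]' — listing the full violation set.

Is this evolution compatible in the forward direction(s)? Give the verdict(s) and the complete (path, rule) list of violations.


in Event below, arrows point writer -> reader
forward for Event (reader v1, writer v2):
  map<string, string> -> map<string, string>, writer optional: extras aligns to extras
  Geo -> Geo, writer optional: meta aligns to meta
  int32 -> int32, writer optional: id aligns to id
  int32 -> bytes, writer required: blob aligns to blob
  string -> string, writer optional: nickname aligns to nickname
  no writer field matches reader meta.age
  bytes -> bytes, writer required: meta.payload aligns to meta.payload
  violation R3 at blob
  violation R1 at meta.age
  => forward: BREAKING (2)

forward: BREAKING [(blob, R3), (meta.age, R1)]


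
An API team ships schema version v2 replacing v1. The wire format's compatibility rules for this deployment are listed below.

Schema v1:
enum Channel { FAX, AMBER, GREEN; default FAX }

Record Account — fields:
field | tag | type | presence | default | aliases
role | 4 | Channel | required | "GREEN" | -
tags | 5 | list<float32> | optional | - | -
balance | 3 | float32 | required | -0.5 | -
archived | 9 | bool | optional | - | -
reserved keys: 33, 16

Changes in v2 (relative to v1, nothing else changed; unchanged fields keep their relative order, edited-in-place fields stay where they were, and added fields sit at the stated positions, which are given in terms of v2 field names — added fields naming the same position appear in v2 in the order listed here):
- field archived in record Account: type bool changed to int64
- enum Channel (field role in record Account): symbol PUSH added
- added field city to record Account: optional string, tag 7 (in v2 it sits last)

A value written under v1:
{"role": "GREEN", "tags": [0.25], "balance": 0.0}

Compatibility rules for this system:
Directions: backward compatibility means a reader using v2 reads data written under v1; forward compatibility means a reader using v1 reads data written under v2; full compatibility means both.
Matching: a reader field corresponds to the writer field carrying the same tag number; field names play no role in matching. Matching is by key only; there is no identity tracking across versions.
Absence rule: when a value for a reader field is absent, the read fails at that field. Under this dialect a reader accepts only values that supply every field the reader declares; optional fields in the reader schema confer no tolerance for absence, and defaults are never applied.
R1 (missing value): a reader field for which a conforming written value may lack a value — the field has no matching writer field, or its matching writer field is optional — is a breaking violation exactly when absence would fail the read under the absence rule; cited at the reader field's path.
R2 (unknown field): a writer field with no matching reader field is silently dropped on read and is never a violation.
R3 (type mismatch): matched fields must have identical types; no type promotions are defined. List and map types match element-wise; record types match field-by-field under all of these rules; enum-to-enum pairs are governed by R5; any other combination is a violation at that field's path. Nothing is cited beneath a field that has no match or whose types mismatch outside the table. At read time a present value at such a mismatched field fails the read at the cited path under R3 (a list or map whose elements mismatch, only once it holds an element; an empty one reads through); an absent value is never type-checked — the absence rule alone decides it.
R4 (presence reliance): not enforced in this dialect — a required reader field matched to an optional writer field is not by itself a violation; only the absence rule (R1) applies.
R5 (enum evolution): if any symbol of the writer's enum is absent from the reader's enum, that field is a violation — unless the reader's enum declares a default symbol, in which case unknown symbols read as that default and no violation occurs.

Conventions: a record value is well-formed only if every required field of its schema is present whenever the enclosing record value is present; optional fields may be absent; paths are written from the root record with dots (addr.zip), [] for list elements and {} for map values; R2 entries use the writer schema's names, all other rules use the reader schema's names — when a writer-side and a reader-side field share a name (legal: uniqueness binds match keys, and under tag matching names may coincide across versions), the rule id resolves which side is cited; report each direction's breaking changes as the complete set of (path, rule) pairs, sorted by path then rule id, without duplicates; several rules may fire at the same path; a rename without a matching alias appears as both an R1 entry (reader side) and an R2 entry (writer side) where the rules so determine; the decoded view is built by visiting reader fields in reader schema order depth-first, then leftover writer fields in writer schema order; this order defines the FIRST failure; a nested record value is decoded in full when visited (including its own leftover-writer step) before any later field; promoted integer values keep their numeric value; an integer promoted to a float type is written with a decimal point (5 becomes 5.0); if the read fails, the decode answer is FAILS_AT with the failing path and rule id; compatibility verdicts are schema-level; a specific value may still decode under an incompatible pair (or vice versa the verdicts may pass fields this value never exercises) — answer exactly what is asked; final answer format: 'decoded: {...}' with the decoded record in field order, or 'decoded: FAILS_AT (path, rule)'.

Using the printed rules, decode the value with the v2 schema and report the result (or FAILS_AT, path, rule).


each type pair in Account: writer, then reader
decode (reader v2):
  role := "GREEN"
  tags := [0.25]
  balance := 0.0
  read fails at archived under R1 (no fill)
  => FAILS_AT (archived, R1)
remaining Account differences; none change what is asked:
  enum Channel (field role in record Account): symbol PUSH added -> inert under this dialect — no rule fires on Account and the result does not move
  added field city to record Account: optional string, tag 7 (in v2 it sits last) -> changes Account's schema-level verdicts only — the decode of this value is the same

decoded: FAILS_AT (archived, R1)


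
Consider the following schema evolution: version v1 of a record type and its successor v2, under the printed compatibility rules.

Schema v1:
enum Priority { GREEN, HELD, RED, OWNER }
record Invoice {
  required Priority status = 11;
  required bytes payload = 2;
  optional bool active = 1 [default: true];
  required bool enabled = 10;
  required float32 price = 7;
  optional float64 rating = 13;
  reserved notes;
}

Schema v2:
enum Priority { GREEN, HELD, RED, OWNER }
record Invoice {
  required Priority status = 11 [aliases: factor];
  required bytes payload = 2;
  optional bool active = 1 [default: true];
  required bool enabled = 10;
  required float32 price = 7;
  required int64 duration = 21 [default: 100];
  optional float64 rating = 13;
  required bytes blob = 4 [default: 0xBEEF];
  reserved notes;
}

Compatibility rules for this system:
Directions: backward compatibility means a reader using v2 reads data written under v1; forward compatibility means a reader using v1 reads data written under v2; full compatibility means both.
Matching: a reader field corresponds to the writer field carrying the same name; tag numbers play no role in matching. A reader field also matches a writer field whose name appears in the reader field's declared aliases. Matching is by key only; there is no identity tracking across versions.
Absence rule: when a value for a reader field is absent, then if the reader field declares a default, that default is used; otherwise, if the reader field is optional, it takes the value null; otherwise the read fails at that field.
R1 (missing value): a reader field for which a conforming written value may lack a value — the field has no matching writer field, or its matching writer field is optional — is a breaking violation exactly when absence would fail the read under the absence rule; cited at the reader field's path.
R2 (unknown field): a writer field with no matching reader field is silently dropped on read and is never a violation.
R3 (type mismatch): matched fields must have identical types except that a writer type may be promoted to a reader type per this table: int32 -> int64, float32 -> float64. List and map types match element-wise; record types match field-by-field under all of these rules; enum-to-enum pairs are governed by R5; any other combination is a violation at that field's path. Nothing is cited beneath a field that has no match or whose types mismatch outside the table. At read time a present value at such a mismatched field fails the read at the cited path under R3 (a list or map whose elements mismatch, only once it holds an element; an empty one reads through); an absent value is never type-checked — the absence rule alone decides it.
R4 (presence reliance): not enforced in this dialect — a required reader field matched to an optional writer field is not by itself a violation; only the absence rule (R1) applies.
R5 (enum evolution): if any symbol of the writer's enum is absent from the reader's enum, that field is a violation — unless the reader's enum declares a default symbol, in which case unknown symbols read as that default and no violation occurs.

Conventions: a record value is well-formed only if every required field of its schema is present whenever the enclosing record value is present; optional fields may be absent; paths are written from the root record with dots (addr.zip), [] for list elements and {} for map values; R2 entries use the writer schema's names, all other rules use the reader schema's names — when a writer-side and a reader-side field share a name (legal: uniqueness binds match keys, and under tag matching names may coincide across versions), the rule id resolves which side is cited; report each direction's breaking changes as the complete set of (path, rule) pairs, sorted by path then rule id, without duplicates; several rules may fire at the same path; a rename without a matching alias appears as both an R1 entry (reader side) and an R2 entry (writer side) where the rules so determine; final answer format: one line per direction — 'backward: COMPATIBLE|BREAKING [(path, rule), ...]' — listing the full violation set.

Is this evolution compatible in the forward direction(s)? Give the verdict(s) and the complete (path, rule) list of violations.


forward: COMPATIBLE []

in Invoice below, arrows point writer -> reader
forward pass over Invoice, reader schema v1, writer schema v2:
  status: paired with writer status (Priority -> Priority; writer required)
  payload: paired with writer payload (bytes -> bytes; writer required)
  active: paired with writer active (bool -> bool; writer optional)
  enabled: paired with writer enabled (bool -> bool; writer required)
  price: paired with writer price (float32 -> float32; writer required)
  rating: paired with writer rating (float64 -> float64; writer optional)
  leftover writer field: duration
  leftover writer field: blob
  nothing fires on Invoice: forward is COMPATIBLE
remaining Invoice differences; none change what is asked:
  added field blob to record Invoice: required bytes, tag 4, default 0xBEEF (in v2 it sits last) -> no rule fires on it in Invoice's dialect; the asked verdict holds
  added field duration to record Invoice: required int64, tag 21, default 100 (in v2 it sits immediately before rating) -> no rule fires on it in Invoice's dialect; the asked verdict holds


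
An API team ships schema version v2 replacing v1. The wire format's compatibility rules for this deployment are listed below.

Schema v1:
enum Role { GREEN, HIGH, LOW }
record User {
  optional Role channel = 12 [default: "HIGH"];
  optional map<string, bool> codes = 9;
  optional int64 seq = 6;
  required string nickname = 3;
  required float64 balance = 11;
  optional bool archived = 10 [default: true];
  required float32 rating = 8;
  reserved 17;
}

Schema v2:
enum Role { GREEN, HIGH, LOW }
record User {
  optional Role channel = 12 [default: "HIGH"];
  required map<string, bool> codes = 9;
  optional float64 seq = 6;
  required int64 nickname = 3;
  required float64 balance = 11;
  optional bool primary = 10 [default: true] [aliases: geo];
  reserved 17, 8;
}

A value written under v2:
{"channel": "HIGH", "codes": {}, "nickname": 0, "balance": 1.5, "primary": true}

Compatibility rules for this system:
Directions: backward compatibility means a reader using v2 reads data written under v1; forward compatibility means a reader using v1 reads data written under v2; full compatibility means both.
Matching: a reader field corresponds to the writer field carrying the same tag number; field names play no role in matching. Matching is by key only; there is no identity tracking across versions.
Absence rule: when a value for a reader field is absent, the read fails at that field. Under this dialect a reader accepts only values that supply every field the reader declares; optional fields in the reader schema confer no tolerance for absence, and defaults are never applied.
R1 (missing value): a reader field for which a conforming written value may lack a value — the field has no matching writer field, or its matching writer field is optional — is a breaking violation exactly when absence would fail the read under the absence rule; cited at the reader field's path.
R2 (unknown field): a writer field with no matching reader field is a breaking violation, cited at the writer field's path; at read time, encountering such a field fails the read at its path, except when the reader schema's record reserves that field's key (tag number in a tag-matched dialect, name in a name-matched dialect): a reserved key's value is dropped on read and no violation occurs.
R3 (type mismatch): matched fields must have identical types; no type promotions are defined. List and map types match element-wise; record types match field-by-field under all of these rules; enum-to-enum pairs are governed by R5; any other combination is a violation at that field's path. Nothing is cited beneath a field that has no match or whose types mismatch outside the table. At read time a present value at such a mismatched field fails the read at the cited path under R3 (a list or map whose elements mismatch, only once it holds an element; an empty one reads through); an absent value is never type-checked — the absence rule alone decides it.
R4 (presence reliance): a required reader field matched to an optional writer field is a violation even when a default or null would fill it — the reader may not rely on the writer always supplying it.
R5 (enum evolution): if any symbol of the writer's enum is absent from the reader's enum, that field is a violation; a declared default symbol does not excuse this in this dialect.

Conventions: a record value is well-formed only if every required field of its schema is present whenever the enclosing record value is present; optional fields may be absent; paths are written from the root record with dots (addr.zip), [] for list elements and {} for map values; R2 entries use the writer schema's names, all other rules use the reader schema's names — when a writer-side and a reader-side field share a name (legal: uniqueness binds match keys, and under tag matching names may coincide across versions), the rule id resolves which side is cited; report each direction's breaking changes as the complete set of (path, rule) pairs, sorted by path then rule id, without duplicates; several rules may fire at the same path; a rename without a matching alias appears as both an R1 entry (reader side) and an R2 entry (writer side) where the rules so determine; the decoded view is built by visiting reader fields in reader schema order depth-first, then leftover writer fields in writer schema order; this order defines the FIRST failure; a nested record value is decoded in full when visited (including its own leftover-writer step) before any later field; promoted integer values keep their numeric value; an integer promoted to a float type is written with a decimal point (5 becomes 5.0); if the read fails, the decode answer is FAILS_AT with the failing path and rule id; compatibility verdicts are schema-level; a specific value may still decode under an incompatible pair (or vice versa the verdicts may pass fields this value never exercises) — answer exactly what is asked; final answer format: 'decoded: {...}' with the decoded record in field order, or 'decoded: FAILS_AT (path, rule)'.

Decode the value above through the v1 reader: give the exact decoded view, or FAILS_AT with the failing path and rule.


in User below, arrows point writer -> reader
decode walk for User under reader schema v1:
  channel := "HIGH"
  codes := {}
  read fails at seq under R1 (no fill)
  => FAILS_AT (seq, R1)
the rest of the User diff is inert for this question:
  field nickname in record User: type string changed to int64 -> shifts the User verdicts, not this decode
  renamed field archived to primary in record User -> shifts the User verdicts, not this decode
  removed field rating from record User (its key 8 joins the reserved list) -> shifts the User verdicts, not this decode
  field codes in record User: optional changed to required -> shifts the User verdicts, not this decode

decoded: FAILS_AT (seq, R1)
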